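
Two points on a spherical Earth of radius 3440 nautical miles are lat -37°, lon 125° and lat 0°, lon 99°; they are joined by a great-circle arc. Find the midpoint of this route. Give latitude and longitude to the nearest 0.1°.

≈ lat -18.9°, lon 110.5°

The haversine formula gives a central angle δ ≈ 0.770 rad (44.1°) between the endpoints.
Interpolate at f = 1/2 with slerp weights a = sin((1−f)δ)/sin δ ≈ 0.540, b = sin(fδ)/sin δ ≈ 0.540.
p = a·p₁ + b·p₂ ≈ (-0.332, 0.886, -0.325); φ = arcsin(p_z) ≈ -18.95°, λ = atan2(p_y, p_x) ≈ 110.52°.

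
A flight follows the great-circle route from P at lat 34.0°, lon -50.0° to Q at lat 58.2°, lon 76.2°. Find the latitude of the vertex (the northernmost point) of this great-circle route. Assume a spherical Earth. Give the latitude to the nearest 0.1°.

The great circle lies in the plane with unit normal n̂ = (p₁ × p₂)/|p₁ × p₂|.
Here n̂_z ≈ +0.361; the vertex latitude is φ_max = arccos|n̂_z| ≈ 68.8°.

≈ 68.8°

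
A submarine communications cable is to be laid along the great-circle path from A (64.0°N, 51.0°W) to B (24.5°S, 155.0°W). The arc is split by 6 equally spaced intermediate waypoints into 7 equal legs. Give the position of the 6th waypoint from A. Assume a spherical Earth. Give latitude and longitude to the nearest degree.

Write both endpoints as unit vectors p₁, p₂ with components (cos φ cos λ, cos φ sin λ, sin φ).
The central angle between the endpoints is δ = arccos(p₁·p₂) ≈ 2.059 rad (118.0°).
Interpolate at f = 6/7 with slerp weights a = sin((1−f)δ)/sin δ ≈ 0.328, b = sin(fδ)/sin δ ≈ 1.111.
p = a·p₁ + b·p₂ ≈ (-0.826, -0.539, -0.166); φ = arcsin(p_z) ≈ -9.54°, λ = atan2(p_y, p_x) ≈ -146.86°.

≈ (10°S, 147°W)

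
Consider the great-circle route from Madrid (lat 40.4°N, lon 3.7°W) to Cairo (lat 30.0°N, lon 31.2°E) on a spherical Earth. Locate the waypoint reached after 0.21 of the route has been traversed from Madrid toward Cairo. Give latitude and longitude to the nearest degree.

≈ lat 39°N, lon 4°E

Write both endpoints as unit vectors p₁, p₂ with components (cos φ cos λ, cos φ sin λ, sin φ).
The central angle between the endpoints is δ = arccos(p₁·p₂) ≈ 0.526 rad (30.1°).
Interpolate at f = 0.21 with slerp weights a = sin((1−f)δ)/sin δ ≈ 0.804, b = sin(fδ)/sin δ ≈ 0.220.
p = a·p₁ + b·p₂ ≈ (0.774, 0.059, 0.631); φ = arcsin(p_z) ≈ 39.11°, λ = atan2(p_y, p_x) ≈ 4.36°.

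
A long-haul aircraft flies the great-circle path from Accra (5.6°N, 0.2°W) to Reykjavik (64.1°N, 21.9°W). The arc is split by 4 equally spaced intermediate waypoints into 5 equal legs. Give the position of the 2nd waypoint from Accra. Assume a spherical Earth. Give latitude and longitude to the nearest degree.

From cos δ = sin φ₁ sin φ₂ + cos φ₁ cos φ₂ cos Δλ, the central angle is δ ≈ 1.057 rad (60.5°).
Interpolate at f = 2/5 with slerp weights a = sin((1−f)δ)/sin δ ≈ 0.680, b = sin(fδ)/sin δ ≈ 0.471.
p = a·p₁ + b·p₂ ≈ (0.868, -0.079, 0.490); φ = arcsin(p_z) ≈ 29.35°, λ = atan2(p_y, p_x) ≈ -5.21°.

≈ (29°N, 5°W)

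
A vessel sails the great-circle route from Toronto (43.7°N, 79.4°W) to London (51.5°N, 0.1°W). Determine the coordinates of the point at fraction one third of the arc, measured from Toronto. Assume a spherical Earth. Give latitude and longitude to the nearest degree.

Write both endpoints as unit vectors p₁, p₂ with components (cos φ cos λ, cos φ sin λ, sin φ).
The central angle between the endpoints is δ = arccos(p₁·p₂) ≈ 0.897 rad (51.4°).
Interpolate at f = 1/3 with slerp weights a = sin((1−f)δ)/sin δ ≈ 0.720, b = sin(fδ)/sin δ ≈ 0.377.
p = a·p₁ + b·p₂ ≈ (0.330, -0.512, 0.793); φ = arcsin(p_z) ≈ 52.44°, λ = atan2(p_y, p_x) ≈ -57.18°.

≈ (52°N, 57°W)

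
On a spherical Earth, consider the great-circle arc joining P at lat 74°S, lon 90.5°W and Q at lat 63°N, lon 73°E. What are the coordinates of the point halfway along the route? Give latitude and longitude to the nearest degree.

≈ lat 19°S, lon 51°E

From cos δ = sin φ₁ sin φ₂ + cos φ₁ cos φ₂ cos Δλ, the central angle is δ ≈ 2.924 rad (167.5°).
Interpolate at f = 1/2 with slerp weights a = sin((1−f)δ)/sin δ ≈ 4.610, b = sin(fδ)/sin δ ≈ 4.610.
p = a·p₁ + b·p₂ ≈ (0.601, 0.731, -0.324); φ = arcsin(p_z) ≈ -18.90°, λ = atan2(p_y, p_x) ≈ 50.58°.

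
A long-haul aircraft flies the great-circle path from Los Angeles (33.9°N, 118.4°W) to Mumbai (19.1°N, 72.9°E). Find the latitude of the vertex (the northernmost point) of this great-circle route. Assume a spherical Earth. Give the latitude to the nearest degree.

The great circle lies in the plane with unit normal n̂ = (p₁ × p₂)/|p₁ × p₂|.
Here n̂_z ≈ -0.190; the vertex latitude is φ_max = arccos|n̂_z| ≈ 79.1°.

≈ 79°N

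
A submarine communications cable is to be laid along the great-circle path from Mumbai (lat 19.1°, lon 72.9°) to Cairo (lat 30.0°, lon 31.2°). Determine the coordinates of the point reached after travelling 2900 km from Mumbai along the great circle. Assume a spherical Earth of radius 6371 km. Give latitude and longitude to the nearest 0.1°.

≈ lat 27.7°, lon 46.0°

Convert each endpoint to a unit vector on the sphere (x = cos φ cos λ, y = cos φ sin λ, z = sin φ).
The central angle between the endpoints is δ = arccos(p₁·p₂) ≈ 0.685 rad (39.2°). The total great-circle distance is δ·R ≈ 0.685 × 6371 ≈ 4362 km, so the target fraction is f = 2900/4362 ≈ 0.665.
Interpolate at f ≈ 0.665 with slerp weights a = sin((1−f)δ)/sin δ ≈ 0.360, b = sin(fδ)/sin δ ≈ 0.695.
p = a·p₁ + b·p₂ ≈ (0.615, 0.637, 0.465); φ = arcsin(p_z) ≈ 27.73°, λ = atan2(p_y, p_x) ≈ 46.00°.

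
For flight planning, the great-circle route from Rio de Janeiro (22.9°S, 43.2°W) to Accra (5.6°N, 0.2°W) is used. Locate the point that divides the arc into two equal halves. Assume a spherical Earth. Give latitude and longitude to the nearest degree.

≈ 9°S, 21°W

The haversine formula gives a central angle δ ≈ 0.886 rad (50.8°) between the endpoints.
Interpolate at f = 1/2 with slerp weights a = sin((1−f)δ)/sin δ ≈ 0.553, b = sin(fδ)/sin δ ≈ 0.553.
p = a·p₁ + b·p₂ ≈ (0.922, -0.351, -0.161); φ = arcsin(p_z) ≈ -9.28°, λ = atan2(p_y, p_x) ≈ -20.83°.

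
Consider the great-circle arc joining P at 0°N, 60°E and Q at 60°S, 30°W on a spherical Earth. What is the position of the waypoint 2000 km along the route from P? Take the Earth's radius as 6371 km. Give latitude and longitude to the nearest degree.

≈ 16°S, 51°E

The haversine formula gives a central angle δ ≈ 1.571 rad (90.0°) between the endpoints. The total great-circle distance is δ·R ≈ 1.571 × 6371 ≈ 10008 km, so the target fraction is f = 2000/10008 ≈ 0.200.
Interpolate at f ≈ 0.200 with slerp weights a = sin((1−f)δ)/sin δ ≈ 0.951, b = sin(fδ)/sin δ ≈ 0.309.
p = a·p₁ + b·p₂ ≈ (0.609, 0.747, -0.267); φ = arcsin(p_z) ≈ -15.51°, λ = atan2(p_y, p_x) ≈ 50.78°.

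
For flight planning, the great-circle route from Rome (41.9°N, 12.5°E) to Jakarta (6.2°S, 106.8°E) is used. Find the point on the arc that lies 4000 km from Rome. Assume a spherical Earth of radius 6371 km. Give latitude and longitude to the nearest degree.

≈ 32°N, 56°E

Write both endpoints as unit vectors p₁, p₂ with components (cos φ cos λ, cos φ sin λ, sin φ).
The central angle between the endpoints is δ = arccos(p₁·p₂) ≈ 1.699 rad (97.3°). The total great-circle distance is δ·R ≈ 1.699 × 6371 ≈ 10823 km, so the target fraction is f = 4000/10823 ≈ 0.370.
Interpolate at f ≈ 0.370 with slerp weights a = sin((1−f)δ)/sin δ ≈ 0.885, b = sin(fδ)/sin δ ≈ 0.592.
p = a·p₁ + b·p₂ ≈ (0.473, 0.706, 0.527); φ = arcsin(p_z) ≈ 31.80°, λ = atan2(p_y, p_x) ≈ 56.20°.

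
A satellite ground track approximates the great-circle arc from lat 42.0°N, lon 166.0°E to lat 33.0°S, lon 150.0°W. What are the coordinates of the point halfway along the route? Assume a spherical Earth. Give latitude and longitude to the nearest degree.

Write both endpoints as unit vectors p₁, p₂ with components (cos φ cos λ, cos φ sin λ, sin φ).
The central angle between the endpoints is δ = arccos(p₁·p₂) ≈ 1.487 rad (85.2°).
Interpolate at f = 1/2 with slerp weights a = sin((1−f)δ)/sin δ ≈ 0.679, b = sin(fδ)/sin δ ≈ 0.679.
p = a·p₁ + b·p₂ ≈ (-0.983, -0.163, 0.085); φ = arcsin(p_z) ≈ 4.85°, λ = atan2(p_y, p_x) ≈ -170.60°.

≈ lat 5°N, lon 171°W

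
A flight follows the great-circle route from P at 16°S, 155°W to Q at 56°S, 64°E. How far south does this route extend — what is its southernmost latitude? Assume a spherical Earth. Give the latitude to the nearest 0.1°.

≈ 69.8°S

The great circle lies in the plane with unit normal n̂ = (p₁ × p₂)/|p₁ × p₂|.
Here n̂_z ≈ -0.345; the vertex latitude is φ_max = arccos|n̂_z| ≈ 69.8°.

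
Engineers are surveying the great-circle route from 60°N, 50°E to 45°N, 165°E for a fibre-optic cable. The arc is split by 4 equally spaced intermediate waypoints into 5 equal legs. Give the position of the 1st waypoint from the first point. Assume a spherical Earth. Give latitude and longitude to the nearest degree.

≈ 67°N, 74°E

Convert each endpoint to a unit vector on the sphere (x = cos φ cos λ, y = cos φ sin λ, z = sin φ).
The central angle between the endpoints is δ = arccos(p₁·p₂) ≈ 1.089 rad (62.4°).
Interpolate at f = 1/5 with slerp weights a = sin((1−f)δ)/sin δ ≈ 0.863, b = sin(fδ)/sin δ ≈ 0.244.
p = a·p₁ + b·p₂ ≈ (0.111, 0.375, 0.920); φ = arcsin(p_z) ≈ 66.96°, λ = atan2(p_y, p_x) ≈ 73.54°.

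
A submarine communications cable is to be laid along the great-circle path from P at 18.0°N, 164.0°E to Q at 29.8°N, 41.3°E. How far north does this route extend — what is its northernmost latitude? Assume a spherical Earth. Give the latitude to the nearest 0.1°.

≈ 43.4°N

The great circle lies in the plane with unit normal n̂ = (p₁ × p₂)/|p₁ × p₂|.
Here n̂_z ≈ -0.726; the vertex latitude is φ_max = arccos|n̂_z| ≈ 43.4°.
Check via Clairaut: cos φ_max = |cos φ₁| · sin C = cos(18.0°)·sin(49.8°) ≈ 0.726, again giving ≈ 43.4°.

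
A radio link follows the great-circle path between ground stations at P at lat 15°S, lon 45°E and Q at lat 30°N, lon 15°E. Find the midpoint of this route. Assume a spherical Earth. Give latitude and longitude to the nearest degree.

Convert each endpoint to a unit vector on the sphere (x = cos φ cos λ, y = cos φ sin λ, z = sin φ).
The central angle between the endpoints is δ = arccos(p₁·p₂) ≈ 0.933 rad (53.5°).
Interpolate at f = 1/2 with slerp weights a = sin((1−f)δ)/sin δ ≈ 0.560, b = sin(fδ)/sin δ ≈ 0.560.
p = a·p₁ + b·p₂ ≈ (0.851, 0.508, 0.135); φ = arcsin(p_z) ≈ 7.76°, λ = atan2(p_y, p_x) ≈ 30.84°.

≈ lat 8°N, lon 31°E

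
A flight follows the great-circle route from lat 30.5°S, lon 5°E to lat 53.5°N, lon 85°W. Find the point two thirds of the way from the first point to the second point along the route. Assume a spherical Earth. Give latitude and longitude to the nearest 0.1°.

≈ lat 30.8°N, lon 42.4°W

Write both endpoints as unit vectors p₁, p₂ with components (cos φ cos λ, cos φ sin λ, sin φ).
The central angle between the endpoints is δ = arccos(p₁·p₂) ≈ 1.991 rad (114.1°).
Interpolate at f = 2/3 with slerp weights a = sin((1−f)δ)/sin δ ≈ 0.675, b = sin(fδ)/sin δ ≈ 1.063.
p = a·p₁ + b·p₂ ≈ (0.634, -0.579, 0.512); φ = arcsin(p_z) ≈ 30.80°, λ = atan2(p_y, p_x) ≈ -42.40°.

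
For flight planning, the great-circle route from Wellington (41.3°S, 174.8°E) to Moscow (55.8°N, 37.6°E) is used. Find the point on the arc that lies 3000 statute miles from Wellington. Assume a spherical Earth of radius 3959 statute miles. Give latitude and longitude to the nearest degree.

≈ 8°S, 144°E

From cos δ = sin φ₁ sin φ₂ + cos φ₁ cos φ₂ cos Δλ, the central angle is δ ≈ 2.598 rad (148.8°). The total great-circle distance is δ·R ≈ 2.598 × 3959 ≈ 10284 mi, so the target fraction is f = 3000/10284 ≈ 0.292.
Interpolate at f ≈ 0.292 with slerp weights a = sin((1−f)δ)/sin δ ≈ 1.863, b = sin(fδ)/sin δ ≈ 1.328.
p = a·p₁ + b·p₂ ≈ (-0.802, 0.582, -0.131); φ = arcsin(p_z) ≈ -7.53°, λ = atan2(p_y, p_x) ≈ 144.03°.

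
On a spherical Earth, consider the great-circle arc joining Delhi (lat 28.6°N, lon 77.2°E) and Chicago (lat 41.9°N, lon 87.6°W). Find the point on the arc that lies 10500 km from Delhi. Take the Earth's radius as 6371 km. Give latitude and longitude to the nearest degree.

≈ lat 55°N, lon 82°W

Convert each endpoint to a unit vector on the sphere (x = cos φ cos λ, y = cos φ sin λ, z = sin φ).
The central angle between the endpoints is δ = arccos(p₁·p₂) ≈ 1.887 rad (108.1°). The total great-circle distance is δ·R ≈ 1.887 × 6371 ≈ 12022 km, so the target fraction is f = 10500/12022 ≈ 0.873.
Interpolate at f ≈ 0.873 with slerp weights a = sin((1−f)δ)/sin δ ≈ 0.249, b = sin(fδ)/sin δ ≈ 1.049.
p = a·p₁ + b·p₂ ≈ (0.081, -0.567, 0.820); φ = arcsin(p_z) ≈ 55.06°, λ = atan2(p_y, p_x) ≈ -81.86°.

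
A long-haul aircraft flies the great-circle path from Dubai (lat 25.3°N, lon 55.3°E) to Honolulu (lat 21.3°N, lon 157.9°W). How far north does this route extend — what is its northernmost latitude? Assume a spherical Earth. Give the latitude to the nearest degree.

≈ 56°N

The great circle lies in the plane with unit normal n̂ = (p₁ × p₂)/|p₁ × p₂|.
Here n̂_z ≈ +0.552; the vertex latitude is φ_max = arccos|n̂_z| ≈ 56.5°.
Check via Clairaut: cos φ_max = |cos φ₁| · sin C = cos(25.3°)·sin(37.6°) ≈ 0.552, again giving ≈ 56.5°.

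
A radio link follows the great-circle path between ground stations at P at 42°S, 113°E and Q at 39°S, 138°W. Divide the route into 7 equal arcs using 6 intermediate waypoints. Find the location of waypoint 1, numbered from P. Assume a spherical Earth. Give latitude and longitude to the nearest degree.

The haversine formula gives a central angle δ ≈ 1.336 rad (76.5°) between the endpoints.
Interpolate at f = 1/7 with slerp weights a = sin((1−f)δ)/sin δ ≈ 0.936, b = sin(fδ)/sin δ ≈ 0.195.
p = a·p₁ + b·p₂ ≈ (-0.385, 0.539, -0.749); φ = arcsin(p_z) ≈ -48.53°, λ = atan2(p_y, p_x) ≈ 125.50°.

≈ 49°S, 125°E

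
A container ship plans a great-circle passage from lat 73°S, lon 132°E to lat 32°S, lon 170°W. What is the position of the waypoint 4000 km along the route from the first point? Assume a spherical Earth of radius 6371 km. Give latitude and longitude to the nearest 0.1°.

Convert each endpoint to a unit vector on the sphere (x = cos φ cos λ, y = cos φ sin λ, z = sin φ).
The central angle between the endpoints is δ = arccos(p₁·p₂) ≈ 0.879 rad (50.3°). The total great-circle distance is δ·R ≈ 0.879 × 6371 ≈ 5598 km, so the target fraction is f = 4000/5598 ≈ 0.715.
Interpolate at f ≈ 0.715 with slerp weights a = sin((1−f)δ)/sin δ ≈ 0.322, b = sin(fδ)/sin δ ≈ 0.763.
p = a·p₁ + b·p₂ ≈ (-0.700, -0.042, -0.713); φ = arcsin(p_z) ≈ -45.45°, λ = atan2(p_y, p_x) ≈ -176.54°.

≈ lat 45.4°S, lon 176.5°W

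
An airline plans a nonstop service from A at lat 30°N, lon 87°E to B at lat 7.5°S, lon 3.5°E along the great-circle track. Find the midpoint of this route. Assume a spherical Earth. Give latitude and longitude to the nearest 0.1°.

Write both endpoints as unit vectors p₁, p₂ with components (cos φ cos λ, cos φ sin λ, sin φ).
The central angle between the endpoints is δ = arccos(p₁·p₂) ≈ 1.539 rad (88.2°).
Interpolate at f = 1/2 with slerp weights a = sin((1−f)δ)/sin δ ≈ 0.696, b = sin(fδ)/sin δ ≈ 0.696.
p = a·p₁ + b·p₂ ≈ (0.720, 0.644, 0.257); φ = arcsin(p_z) ≈ 14.90°, λ = atan2(p_y, p_x) ≈ 41.80°.

≈ lat 14.9°N, lon 41.8°E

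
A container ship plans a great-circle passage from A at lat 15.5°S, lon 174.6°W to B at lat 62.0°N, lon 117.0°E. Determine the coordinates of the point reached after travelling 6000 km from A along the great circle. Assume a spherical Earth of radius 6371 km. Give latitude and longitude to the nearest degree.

Convert each endpoint to a unit vector on the sphere (x = cos φ cos λ, y = cos φ sin λ, z = sin φ).
The central angle between the endpoints is δ = arccos(p₁·p₂) ≈ 1.640 rad (94.0°). The total great-circle distance is δ·R ≈ 1.640 × 6371 ≈ 10450 km, so the target fraction is f = 6000/10450 ≈ 0.574.
Interpolate at f ≈ 0.574 with slerp weights a = sin((1−f)δ)/sin δ ≈ 0.645, b = sin(fδ)/sin δ ≈ 0.811.
p = a·p₁ + b·p₂ ≈ (-0.791, 0.281, 0.543); φ = arcsin(p_z) ≈ 32.92°, λ = atan2(p_y, p_x) ≈ 160.47°.

≈ lat 33°N, lon 160°E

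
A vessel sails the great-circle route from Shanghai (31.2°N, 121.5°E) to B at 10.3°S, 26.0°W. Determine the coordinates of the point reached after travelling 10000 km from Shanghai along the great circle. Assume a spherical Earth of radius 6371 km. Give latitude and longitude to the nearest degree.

≈ 23°N, 16°E

From cos δ = sin φ₁ sin φ₂ + cos φ₁ cos φ₂ cos Δλ, the central angle is δ ≈ 2.502 rad (143.4°). The total great-circle distance is δ·R ≈ 2.502 × 6371 ≈ 15941 km, so the target fraction is f = 10000/15941 ≈ 0.627.
Interpolate at f ≈ 0.627 with slerp weights a = sin((1−f)δ)/sin δ ≈ 1.346, b = sin(fδ)/sin δ ≈ 1.676.
p = a·p₁ + b·p₂ ≈ (0.880, 0.259, 0.398); φ = arcsin(p_z) ≈ 23.42°, λ = atan2(p_y, p_x) ≈ 16.38°.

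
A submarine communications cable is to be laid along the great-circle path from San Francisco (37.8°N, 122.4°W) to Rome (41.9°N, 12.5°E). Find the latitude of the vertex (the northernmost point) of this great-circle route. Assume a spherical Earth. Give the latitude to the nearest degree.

The great circle lies in the plane with unit normal n̂ = (p₁ × p₂)/|p₁ × p₂|.
Here n̂_z ≈ +0.417; the vertex latitude is φ_max = arccos|n̂_z| ≈ 65.4°.
Check via Clairaut: cos φ_max = |cos φ₁| · sin C = cos(37.8°)·sin(31.8°) ≈ 0.417, again giving ≈ 65.4°.

≈ 65°N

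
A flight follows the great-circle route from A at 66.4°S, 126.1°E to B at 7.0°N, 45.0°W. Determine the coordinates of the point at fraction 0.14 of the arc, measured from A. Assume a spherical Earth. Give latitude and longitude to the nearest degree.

≈ 82°S, 103°E

Write both endpoints as unit vectors p₁, p₂ with components (cos φ cos λ, cos φ sin λ, sin φ).
The central angle between the endpoints is δ = arccos(p₁·p₂) ≈ 2.099 rad (120.3°).
Interpolate at f = 0.14 with slerp weights a = sin((1−f)δ)/sin δ ≈ 1.126, b = sin(fδ)/sin δ ≈ 0.335.
p = a·p₁ + b·p₂ ≈ (-0.030, 0.129, -0.991); φ = arcsin(p_z) ≈ -82.39°, λ = atan2(p_y, p_x) ≈ 103.20°.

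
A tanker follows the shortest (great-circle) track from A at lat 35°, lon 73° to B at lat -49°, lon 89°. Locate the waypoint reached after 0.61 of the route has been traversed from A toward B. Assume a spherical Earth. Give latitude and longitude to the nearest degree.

From cos δ = sin φ₁ sin φ₂ + cos φ₁ cos φ₂ cos Δλ, the central angle is δ ≈ 1.487 rad (85.2°).
Interpolate at f = 0.61 with slerp weights a = sin((1−f)δ)/sin δ ≈ 0.550, b = sin(fδ)/sin δ ≈ 0.790.
p = a·p₁ + b·p₂ ≈ (0.141, 0.949, -0.281); φ = arcsin(p_z) ≈ -16.33°, λ = atan2(p_y, p_x) ≈ 81.57°.

≈ lat -16°, lon 82°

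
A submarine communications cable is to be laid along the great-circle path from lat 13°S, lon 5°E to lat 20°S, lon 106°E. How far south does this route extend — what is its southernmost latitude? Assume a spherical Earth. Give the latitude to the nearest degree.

≈ 25°S

The great circle lies in the plane with unit normal n̂ = (p₁ × p₂)/|p₁ × p₂|.
Here n̂_z ≈ +0.903; the vertex latitude is φ_max = arccos|n̂_z| ≈ 25.4°.
Check via Clairaut: cos φ_max = |cos φ₁| · sin C = cos(13.0°)·sin(112.0°) ≈ 0.903, again giving ≈ 25.4°.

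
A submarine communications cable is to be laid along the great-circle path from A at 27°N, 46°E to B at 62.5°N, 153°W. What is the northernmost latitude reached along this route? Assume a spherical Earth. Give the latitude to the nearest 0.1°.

The great circle lies in the plane with unit normal n̂ = (p₁ × p₂)/|p₁ × p₂|.
Here n̂_z ≈ +0.134; the vertex latitude is φ_max = arccos|n̂_z| ≈ 82.3°.
Check via Clairaut: cos φ_max = |cos φ₁| · sin C = cos(27.0°)·sin(8.6°) ≈ 0.134, again giving ≈ 82.3°.

≈ 82.3°N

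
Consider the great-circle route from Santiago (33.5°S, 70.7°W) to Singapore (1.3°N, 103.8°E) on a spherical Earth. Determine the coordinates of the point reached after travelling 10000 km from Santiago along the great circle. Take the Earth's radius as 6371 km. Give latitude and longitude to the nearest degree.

≈ (55°S, 91°E)

Convert each endpoint to a unit vector on the sphere (x = cos φ cos λ, y = cos φ sin λ, z = sin φ).
The central angle between the endpoints is δ = arccos(p₁·p₂) ≈ 2.572 rad (147.4°). The total great-circle distance is δ·R ≈ 2.572 × 6371 ≈ 16389 km, so the target fraction is f = 10000/16389 ≈ 0.610.
Interpolate at f ≈ 0.610 with slerp weights a = sin((1−f)δ)/sin δ ≈ 1.564, b = sin(fδ)/sin δ ≈ 1.856.
p = a·p₁ + b·p₂ ≈ (-0.011, 0.570, -0.821); φ = arcsin(p_z) ≈ -55.21°, λ = atan2(p_y, p_x) ≈ 91.14°.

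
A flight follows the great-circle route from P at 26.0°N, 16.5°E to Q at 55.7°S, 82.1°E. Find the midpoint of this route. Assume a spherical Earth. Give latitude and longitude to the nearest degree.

≈ 17°S, 41°E

From cos δ = sin φ₁ sin φ₂ + cos φ₁ cos φ₂ cos Δλ, the central angle is δ ≈ 1.724 rad (98.8°).
Interpolate at f = 1/2 with slerp weights a = sin((1−f)δ)/sin δ ≈ 0.768, b = sin(fδ)/sin δ ≈ 0.768.
p = a·p₁ + b·p₂ ≈ (0.722, 0.625, -0.298); φ = arcsin(p_z) ≈ -17.33°, λ = atan2(p_y, p_x) ≈ 40.90°.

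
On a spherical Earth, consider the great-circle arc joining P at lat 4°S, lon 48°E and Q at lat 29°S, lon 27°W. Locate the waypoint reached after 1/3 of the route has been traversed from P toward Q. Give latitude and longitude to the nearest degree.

From cos δ = sin φ₁ sin φ₂ + cos φ₁ cos φ₂ cos Δλ, the central angle is δ ≈ 1.308 rad (75.0°).
Interpolate at f = 1/3 with slerp weights a = sin((1−f)δ)/sin δ ≈ 0.793, b = sin(fδ)/sin δ ≈ 0.437.
p = a·p₁ + b·p₂ ≈ (0.870, 0.414, -0.267); φ = arcsin(p_z) ≈ -15.51°, λ = atan2(p_y, p_x) ≈ 25.45°.

≈ lat 16°S, lon 25°E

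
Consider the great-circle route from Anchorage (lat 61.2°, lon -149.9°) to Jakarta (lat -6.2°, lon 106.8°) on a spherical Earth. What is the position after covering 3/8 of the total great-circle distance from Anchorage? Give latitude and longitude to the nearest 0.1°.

From cos δ = sin φ₁ sin φ₂ + cos φ₁ cos φ₂ cos Δλ, the central angle is δ ≈ 1.777 rad (101.8°).
Interpolate at f = 3/8 with slerp weights a = sin((1−f)δ)/sin δ ≈ 0.915, b = sin(fδ)/sin δ ≈ 0.632.
p = a·p₁ + b·p₂ ≈ (-0.563, 0.380, 0.734); φ = arcsin(p_z) ≈ 47.22°, λ = atan2(p_y, p_x) ≈ 145.99°.

≈ lat 47.2°, lon 146.0°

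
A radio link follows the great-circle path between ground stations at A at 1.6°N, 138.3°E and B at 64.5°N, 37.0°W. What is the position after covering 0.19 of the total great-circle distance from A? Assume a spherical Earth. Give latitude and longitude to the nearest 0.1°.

From cos δ = sin φ₁ sin φ₂ + cos φ₁ cos φ₂ cos Δλ, the central angle is δ ≈ 1.986 rad (113.8°).
Interpolate at f = 0.19 with slerp weights a = sin((1−f)δ)/sin δ ≈ 1.092, b = sin(fδ)/sin δ ≈ 0.403.
p = a·p₁ + b·p₂ ≈ (-0.677, 0.622, 0.394); φ = arcsin(p_z) ≈ 23.21°, λ = atan2(p_y, p_x) ≈ 137.41°.

≈ 23.2°N, 137.4°E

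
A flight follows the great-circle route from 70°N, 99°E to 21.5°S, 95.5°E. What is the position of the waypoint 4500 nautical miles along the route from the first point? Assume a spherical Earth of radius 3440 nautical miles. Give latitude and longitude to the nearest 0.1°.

≈ 4.9°S, 95.8°E

From cos δ = sin φ₁ sin φ₂ + cos φ₁ cos φ₂ cos Δλ, the central angle is δ ≈ 1.598 rad (91.5°). The total great-circle distance is δ·R ≈ 1.598 × 3440 ≈ 5496 nmi, so the target fraction is f = 4500/5496 ≈ 0.819.
Interpolate at f ≈ 0.819 with slerp weights a = sin((1−f)δ)/sin δ ≈ 0.286, b = sin(fδ)/sin δ ≈ 0.966.
p = a·p₁ + b·p₂ ≈ (-0.101, 0.991, -0.086); φ = arcsin(p_z) ≈ -4.92°, λ = atan2(p_y, p_x) ≈ 95.84°.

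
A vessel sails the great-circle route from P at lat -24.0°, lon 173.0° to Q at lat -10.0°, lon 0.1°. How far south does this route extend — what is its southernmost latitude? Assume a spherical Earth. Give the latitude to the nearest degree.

The great circle lies in the plane with unit normal n̂ = (p₁ × p₂)/|p₁ × p₂|.
Here n̂_z ≈ -0.195; the vertex latitude is φ_max = arccos|n̂_z| ≈ 78.7°.

≈ -79°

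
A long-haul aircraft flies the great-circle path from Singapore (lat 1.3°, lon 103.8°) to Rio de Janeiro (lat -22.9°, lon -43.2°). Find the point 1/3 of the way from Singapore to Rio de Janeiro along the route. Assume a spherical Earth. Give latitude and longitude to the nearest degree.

Write both endpoints as unit vectors p₁, p₂ with components (cos φ cos λ, cos φ sin λ, sin φ).
The central angle between the endpoints is δ = arccos(p₁·p₂) ≈ 2.467 rad (141.4°).
Interpolate at f = 1/3 with slerp weights a = sin((1−f)δ)/sin δ ≈ 1.597, b = sin(fδ)/sin δ ≈ 1.174.
p = a·p₁ + b·p₂ ≈ (0.407, 0.811, -0.421); φ = arcsin(p_z) ≈ -24.87°, λ = atan2(p_y, p_x) ≈ 63.32°.

≈ lat -25°, lon 63°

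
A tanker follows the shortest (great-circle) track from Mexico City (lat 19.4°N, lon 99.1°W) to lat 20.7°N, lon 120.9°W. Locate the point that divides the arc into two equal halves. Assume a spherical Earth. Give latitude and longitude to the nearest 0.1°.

≈ lat 20.4°N, lon 110.0°W

Convert each endpoint to a unit vector on the sphere (x = cos φ cos λ, y = cos φ sin λ, z = sin φ).
The central angle between the endpoints is δ = arccos(p₁·p₂) ≈ 0.358 rad (20.5°).
Interpolate at f = 1/2 with slerp weights a = sin((1−f)δ)/sin δ ≈ 0.508, b = sin(fδ)/sin δ ≈ 0.508.
p = a·p₁ + b·p₂ ≈ (-0.320, -0.881, 0.348); φ = arcsin(p_z) ≈ 20.39°, λ = atan2(p_y, p_x) ≈ -109.95°.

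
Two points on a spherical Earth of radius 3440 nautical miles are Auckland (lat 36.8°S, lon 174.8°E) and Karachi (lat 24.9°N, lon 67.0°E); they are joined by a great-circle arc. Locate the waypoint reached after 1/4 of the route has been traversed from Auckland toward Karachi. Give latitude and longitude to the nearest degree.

≈ lat 26°S, lon 142°E

Convert each endpoint to a unit vector on the sphere (x = cos φ cos λ, y = cos φ sin λ, z = sin φ).
The central angle between the endpoints is δ = arccos(p₁·p₂) ≈ 2.065 rad (118.3°).
Interpolate at f = 1/4 with slerp weights a = sin((1−f)δ)/sin δ ≈ 1.136, b = sin(fδ)/sin δ ≈ 0.561.
p = a·p₁ + b·p₂ ≈ (-0.707, 0.551, -0.444); φ = arcsin(p_z) ≈ -26.37°, λ = atan2(p_y, p_x) ≈ 142.09°.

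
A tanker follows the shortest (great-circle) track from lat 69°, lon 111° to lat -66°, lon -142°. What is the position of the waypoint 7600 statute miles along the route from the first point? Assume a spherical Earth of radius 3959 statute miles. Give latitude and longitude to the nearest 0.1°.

≈ lat -28.9°, lon -179.3°

From cos δ = sin φ₁ sin φ₂ + cos φ₁ cos φ₂ cos Δλ, the central angle is δ ≈ 2.680 rad (153.6°). The total great-circle distance is δ·R ≈ 2.680 × 3959 ≈ 10611 mi, so the target fraction is f = 7600/10611 ≈ 0.716.
Interpolate at f ≈ 0.716 with slerp weights a = sin((1−f)δ)/sin δ ≈ 1.549, b = sin(fδ)/sin δ ≈ 2.111.
p = a·p₁ + b·p₂ ≈ (-0.876, -0.011, -0.483); φ = arcsin(p_z) ≈ -28.87°, λ = atan2(p_y, p_x) ≈ -179.31°.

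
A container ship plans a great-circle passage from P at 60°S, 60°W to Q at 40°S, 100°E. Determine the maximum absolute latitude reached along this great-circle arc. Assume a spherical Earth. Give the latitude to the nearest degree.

The great circle lies in the plane with unit normal n̂ = (p₁ × p₂)/|p₁ × p₂|.
Here n̂_z ≈ +0.134; the vertex latitude is φ_max = arccos|n̂_z| ≈ 82.3°.

≈ 82°S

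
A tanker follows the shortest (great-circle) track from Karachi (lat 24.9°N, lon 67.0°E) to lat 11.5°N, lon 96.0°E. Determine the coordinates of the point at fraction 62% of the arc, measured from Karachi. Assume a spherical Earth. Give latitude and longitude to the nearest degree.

≈ lat 17°N, lon 86°E

Convert each endpoint to a unit vector on the sphere (x = cos φ cos λ, y = cos φ sin λ, z = sin φ).
The central angle between the endpoints is δ = arccos(p₁·p₂) ≈ 0.533 rad (30.5°).
Interpolate at f = 0.62 with slerp weights a = sin((1−f)δ)/sin δ ≈ 0.396, b = sin(fδ)/sin δ ≈ 0.639.
p = a·p₁ + b·p₂ ≈ (0.075, 0.953, 0.294); φ = arcsin(p_z) ≈ 17.10°, λ = atan2(p_y, p_x) ≈ 85.51°.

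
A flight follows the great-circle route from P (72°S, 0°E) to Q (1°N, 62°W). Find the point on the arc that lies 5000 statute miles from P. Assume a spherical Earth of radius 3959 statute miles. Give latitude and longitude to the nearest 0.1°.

≈ (8.9°S, 59.2°W)

Write both endpoints as unit vectors p₁, p₂ with components (cos φ cos λ, cos φ sin λ, sin φ).
The central angle between the endpoints is δ = arccos(p₁·p₂) ≈ 1.442 rad (82.6°). The total great-circle distance is δ·R ≈ 1.442 × 3959 ≈ 5709 mi, so the target fraction is f = 5000/5709 ≈ 0.876.
Interpolate at f ≈ 0.876 with slerp weights a = sin((1−f)δ)/sin δ ≈ 0.180, b = sin(fδ)/sin δ ≈ 0.961.
p = a·p₁ + b·p₂ ≈ (0.507, -0.848, -0.154); φ = arcsin(p_z) ≈ -8.86°, λ = atan2(p_y, p_x) ≈ -59.16°.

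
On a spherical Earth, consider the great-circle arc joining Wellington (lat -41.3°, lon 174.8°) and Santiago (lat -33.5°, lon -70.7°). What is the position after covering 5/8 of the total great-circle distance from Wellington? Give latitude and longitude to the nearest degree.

≈ lat -52°, lon -106°

From cos δ = sin φ₁ sin φ₂ + cos φ₁ cos φ₂ cos Δλ, the central angle is δ ≈ 1.466 rad (84.0°).
Interpolate at f = 5/8 with slerp weights a = sin((1−f)δ)/sin δ ≈ 0.525, b = sin(fδ)/sin δ ≈ 0.798.
p = a·p₁ + b·p₂ ≈ (-0.173, -0.592, -0.787); φ = arcsin(p_z) ≈ -51.91°, λ = atan2(p_y, p_x) ≈ -106.31°.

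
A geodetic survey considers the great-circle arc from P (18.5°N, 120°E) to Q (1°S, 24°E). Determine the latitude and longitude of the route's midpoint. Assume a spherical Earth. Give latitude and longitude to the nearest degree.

The haversine formula gives a central angle δ ≈ 1.676 rad (96.0°) between the endpoints.
Interpolate at f = 1/2 with slerp weights a = sin((1−f)δ)/sin δ ≈ 0.747, b = sin(fδ)/sin δ ≈ 0.747.
p = a·p₁ + b·p₂ ≈ (0.328, 0.918, 0.224); φ = arcsin(p_z) ≈ 12.95°, λ = atan2(p_y, p_x) ≈ 70.32°.

≈ (13°N, 70°E)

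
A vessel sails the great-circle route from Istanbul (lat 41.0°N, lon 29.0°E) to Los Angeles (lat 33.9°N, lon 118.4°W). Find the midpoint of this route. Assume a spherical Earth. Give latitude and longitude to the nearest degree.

≈ lat 70°N, lon 54°W

Write both endpoints as unit vectors p₁, p₂ with components (cos φ cos λ, cos φ sin λ, sin φ).
The central angle between the endpoints is δ = arccos(p₁·p₂) ≈ 1.733 rad (99.3°).
Interpolate at f = 1/2 with slerp weights a = sin((1−f)δ)/sin δ ≈ 0.772, b = sin(fδ)/sin δ ≈ 0.772.
p = a·p₁ + b·p₂ ≈ (0.205, -0.281, 0.937); φ = arcsin(p_z) ≈ 69.63°, λ = atan2(p_y, p_x) ≈ -53.93°.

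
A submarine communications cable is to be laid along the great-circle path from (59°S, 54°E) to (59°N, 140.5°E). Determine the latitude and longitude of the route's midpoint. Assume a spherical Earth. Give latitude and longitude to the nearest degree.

Write both endpoints as unit vectors p₁, p₂ with components (cos φ cos λ, cos φ sin λ, sin φ).
The central angle between the endpoints is δ = arccos(p₁·p₂) ≈ 2.372 rad (135.9°).
Interpolate at f = 1/2 with slerp weights a = sin((1−f)δ)/sin δ ≈ 1.333, b = sin(fδ)/sin δ ≈ 1.333.
p = a·p₁ + b·p₂ ≈ (-0.126, 0.992, 0.000); φ = arcsin(p_z) ≈ 0.00°, λ = atan2(p_y, p_x) ≈ 97.25°.

≈ (0°N, 97°E)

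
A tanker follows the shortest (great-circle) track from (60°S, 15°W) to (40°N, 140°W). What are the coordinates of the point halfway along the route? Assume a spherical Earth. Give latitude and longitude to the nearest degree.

≈ (19°S, 99°W)

Convert each endpoint to a unit vector on the sphere (x = cos φ cos λ, y = cos φ sin λ, z = sin φ).
The central angle between the endpoints is δ = arccos(p₁·p₂) ≈ 2.460 rad (140.9°).
Interpolate at f = 1/2 with slerp weights a = sin((1−f)δ)/sin δ ≈ 1.495, b = sin(fδ)/sin δ ≈ 1.495.
p = a·p₁ + b·p₂ ≈ (-0.155, -0.930, -0.334); φ = arcsin(p_z) ≈ -19.50°, λ = atan2(p_y, p_x) ≈ -99.48°.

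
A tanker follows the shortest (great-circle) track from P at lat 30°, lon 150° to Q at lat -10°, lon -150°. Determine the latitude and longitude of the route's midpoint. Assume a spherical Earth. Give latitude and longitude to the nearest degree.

Convert each endpoint to a unit vector on the sphere (x = cos φ cos λ, y = cos φ sin λ, z = sin φ).
The central angle between the endpoints is δ = arccos(p₁·p₂) ≈ 1.224 rad (70.1°).
Interpolate at f = 1/2 with slerp weights a = sin((1−f)δ)/sin δ ≈ 0.611, b = sin(fδ)/sin δ ≈ 0.611.
p = a·p₁ + b·p₂ ≈ (-0.979, -0.036, 0.199); φ = arcsin(p_z) ≈ 11.50°, λ = atan2(p_y, p_x) ≈ -177.88°.

≈ lat 12°, lon -178°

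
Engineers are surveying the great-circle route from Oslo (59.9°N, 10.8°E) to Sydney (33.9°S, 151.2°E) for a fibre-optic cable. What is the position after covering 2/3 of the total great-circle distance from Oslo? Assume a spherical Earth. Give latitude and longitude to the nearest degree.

≈ 8°N, 128°E

Convert each endpoint to a unit vector on the sphere (x = cos φ cos λ, y = cos φ sin λ, z = sin φ).
The central angle between the endpoints is δ = arccos(p₁·p₂) ≈ 2.504 rad (143.4°).
Interpolate at f = 2/3 with slerp weights a = sin((1−f)δ)/sin δ ≈ 1.244, b = sin(fδ)/sin δ ≈ 1.671.
p = a·p₁ + b·p₂ ≈ (-0.602, 0.785, 0.144); φ = arcsin(p_z) ≈ 8.30°, λ = atan2(p_y, p_x) ≈ 127.50°.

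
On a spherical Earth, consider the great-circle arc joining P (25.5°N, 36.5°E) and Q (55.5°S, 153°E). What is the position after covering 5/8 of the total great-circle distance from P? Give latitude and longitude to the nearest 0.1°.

≈ (37.3°S, 86.7°E)

Convert each endpoint to a unit vector on the sphere (x = cos φ cos λ, y = cos φ sin λ, z = sin φ).
The central angle between the endpoints is δ = arccos(p₁·p₂) ≈ 2.193 rad (125.7°).
Interpolate at f = 5/8 with slerp weights a = sin((1−f)δ)/sin δ ≈ 0.902, b = sin(fδ)/sin δ ≈ 1.206.
p = a·p₁ + b·p₂ ≈ (0.046, 0.794, -0.606); φ = arcsin(p_z) ≈ -37.28°, λ = atan2(p_y, p_x) ≈ 86.71°.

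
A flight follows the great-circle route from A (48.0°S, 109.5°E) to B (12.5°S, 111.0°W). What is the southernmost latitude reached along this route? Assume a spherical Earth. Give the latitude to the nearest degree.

The great circle lies in the plane with unit normal n̂ = (p₁ × p₂)/|p₁ × p₂|.
Here n̂_z ≈ +0.450; the vertex latitude is φ_max = arccos|n̂_z| ≈ 63.2°.

≈ 63°S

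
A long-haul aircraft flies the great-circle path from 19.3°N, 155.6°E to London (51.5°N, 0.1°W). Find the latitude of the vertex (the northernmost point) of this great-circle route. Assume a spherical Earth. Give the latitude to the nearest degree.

≈ 75°N

The great circle lies in the plane with unit normal n̂ = (p₁ × p₂)/|p₁ × p₂|.
Here n̂_z ≈ -0.252; the vertex latitude is φ_max = arccos|n̂_z| ≈ 75.4°.
Check via Clairaut: cos φ_max = |cos φ₁| · sin C = cos(19.3°)·sin(15.5°) ≈ 0.252, again giving ≈ 75.4°.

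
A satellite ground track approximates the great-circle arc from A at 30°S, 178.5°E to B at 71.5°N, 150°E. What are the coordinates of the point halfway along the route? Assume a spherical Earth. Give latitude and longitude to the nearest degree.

≈ 21°N, 171°E

Write both endpoints as unit vectors p₁, p₂ with components (cos φ cos λ, cos φ sin λ, sin φ).
The central angle between the endpoints is δ = arccos(p₁·p₂) ≈ 1.806 rad (103.5°).
Interpolate at f = 1/2 with slerp weights a = sin((1−f)δ)/sin δ ≈ 0.807, b = sin(fδ)/sin δ ≈ 0.807.
p = a·p₁ + b·p₂ ≈ (-0.921, 0.146, 0.362); φ = arcsin(p_z) ≈ 21.22°, λ = atan2(p_y, p_x) ≈ 170.97°.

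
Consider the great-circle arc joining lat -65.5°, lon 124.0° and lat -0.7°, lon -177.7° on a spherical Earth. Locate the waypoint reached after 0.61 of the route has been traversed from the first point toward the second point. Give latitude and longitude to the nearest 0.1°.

From cos δ = sin φ₁ sin φ₂ + cos φ₁ cos φ₂ cos Δλ, the central angle is δ ≈ 1.340 rad (76.8°).
Interpolate at f = 0.61 with slerp weights a = sin((1−f)δ)/sin δ ≈ 0.513, b = sin(fδ)/sin δ ≈ 0.749.
p = a·p₁ + b·p₂ ≈ (-0.867, 0.146, -0.476); φ = arcsin(p_z) ≈ -28.40°, λ = atan2(p_y, p_x) ≈ 170.43°.

≈ lat -28.4°, lon 170.4°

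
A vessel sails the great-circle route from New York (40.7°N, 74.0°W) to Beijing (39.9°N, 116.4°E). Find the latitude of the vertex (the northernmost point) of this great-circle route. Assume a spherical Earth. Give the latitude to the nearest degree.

≈ 84°N

The great circle lies in the plane with unit normal n̂ = (p₁ × p₂)/|p₁ × p₂|.
Here n̂_z ≈ -0.106; the vertex latitude is φ_max = arccos|n̂_z| ≈ 83.9°.
Check via Clairaut: cos φ_max = |cos φ₁| · sin C = cos(40.7°)·sin(8.1°) ≈ 0.106, again giving ≈ 83.9°.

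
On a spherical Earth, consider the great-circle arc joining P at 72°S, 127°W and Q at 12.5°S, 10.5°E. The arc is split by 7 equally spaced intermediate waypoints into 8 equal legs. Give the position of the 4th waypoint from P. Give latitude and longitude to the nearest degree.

≈ 56°S, 5°W

Convert each endpoint to a unit vector on the sphere (x = cos φ cos λ, y = cos φ sin λ, z = sin φ).
The central angle between the endpoints is δ = arccos(p₁·p₂) ≈ 1.587 rad (91.0°).
Interpolate at f = 4/8 with slerp weights a = sin((1−f)δ)/sin δ ≈ 0.713, b = sin(fδ)/sin δ ≈ 0.713.
p = a·p₁ + b·p₂ ≈ (0.552, -0.049, -0.832); φ = arcsin(p_z) ≈ -56.35°, λ = atan2(p_y, p_x) ≈ -5.09°.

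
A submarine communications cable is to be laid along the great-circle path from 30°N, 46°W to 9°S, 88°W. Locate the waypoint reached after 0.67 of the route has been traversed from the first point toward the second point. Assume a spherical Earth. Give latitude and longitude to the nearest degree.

Convert each endpoint to a unit vector on the sphere (x = cos φ cos λ, y = cos φ sin λ, z = sin φ).
The central angle between the endpoints is δ = arccos(p₁·p₂) ≈ 0.979 rad (56.1°).
Interpolate at f = 0.67 with slerp weights a = sin((1−f)δ)/sin δ ≈ 0.383, b = sin(fδ)/sin δ ≈ 0.735.
p = a·p₁ + b·p₂ ≈ (0.255, -0.964, 0.076); φ = arcsin(p_z) ≈ 4.38°, λ = atan2(p_y, p_x) ≈ -75.15°.

≈ 4°N, 75°W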